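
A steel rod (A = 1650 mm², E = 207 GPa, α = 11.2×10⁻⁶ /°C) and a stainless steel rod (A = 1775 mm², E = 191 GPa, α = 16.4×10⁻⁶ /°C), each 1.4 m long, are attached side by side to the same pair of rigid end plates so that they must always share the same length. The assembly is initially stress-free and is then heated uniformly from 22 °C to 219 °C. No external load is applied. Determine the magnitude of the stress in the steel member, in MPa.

The stainless steel has the larger α, so on heating it would change length more than the steel if both were free. The rigid plates force a common final length, so the stainless steel is put into compression and the steel into tension, with equal and opposite forces P (no external load).
Equating the net (thermal + elastic) strains gives |α₁ − α₂|·ΔT = P·[1/(A₁E₁) + 1/(A₂E₂)].
|α₁ − α₂|·ΔT = 5.2×10⁻⁶ × 197 = 0.001024.
1/(A₁E₁) + 1/(A₂E₂) = 1/(1650×207×10³) + 1/(1775×191×10³) = 5.877×10⁻⁹ N⁻¹.
So P = 0.001024 / 5.877×10⁻⁹ = 174.3 kN.
σ_{steel} = P/A₁ = 174300/1650 = 105.6 MPa, tensile.

σ ≈ 106 MPa (tensile)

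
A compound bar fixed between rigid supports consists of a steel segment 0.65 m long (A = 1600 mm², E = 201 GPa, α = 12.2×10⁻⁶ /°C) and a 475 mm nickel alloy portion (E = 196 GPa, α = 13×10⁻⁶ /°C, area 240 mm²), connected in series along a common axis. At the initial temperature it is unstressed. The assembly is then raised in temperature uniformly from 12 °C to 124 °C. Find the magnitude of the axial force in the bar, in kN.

P ≈ 130 kN (compressive)

If the supports were absent, the total length change would be Σ αᵢΔT Lᵢ = 12.2×10⁻⁶×112×650 + 13×10⁻⁶×112×475 = 1.58 mm.
The walls prevent any net length change, so an axial force P (same in every segment) develops. Compatibility: P · Σ Lᵢ/(AᵢEᵢ) = δ_free.
The series flexibility is Σ Lᵢ/(AᵢEᵢ) = 650/(1600×201×10³) + 475/(240×196×10³) = 1.212×10⁻⁵ mm/N.
So P = 1.58 / 1.212×10⁻⁵ = 130.4 kN, compressive.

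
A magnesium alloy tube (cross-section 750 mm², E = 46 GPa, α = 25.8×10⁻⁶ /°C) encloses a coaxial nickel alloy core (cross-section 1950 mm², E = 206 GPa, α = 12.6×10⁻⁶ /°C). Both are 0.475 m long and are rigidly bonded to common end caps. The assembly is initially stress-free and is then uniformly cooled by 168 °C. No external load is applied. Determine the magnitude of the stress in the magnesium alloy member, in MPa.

The magnesium alloy has the larger α, so on cooling it would change length more than the nickel alloy if both were free. The rigid plates force a common final length, so the magnesium alloy is put into tension and the nickel alloy into compression, with equal and opposite forces P (no external load).
Compatibility of the two members (thermal + elastic change equal): (α₁ − α₂)ΔT = P·[1/(A₁E₁) + 1/(A₂E₂)].
|α₁ − α₂|·ΔT = 13.2×10⁻⁶ × 168 = 0.002218.
1/(A₁E₁) + 1/(A₂E₂) = 1/(750×46×10³) + 1/(1950×206×10³) = 3.147×10⁻⁸ N⁻¹.
So P = 0.002218 / 3.147×10⁻⁸ = 70.46 kN.
σ_{magnesium alloy} = P/A₁ = 70460/750 = 93.94 MPa, tensile.

σ ≈ 93.9 MPa (tensile)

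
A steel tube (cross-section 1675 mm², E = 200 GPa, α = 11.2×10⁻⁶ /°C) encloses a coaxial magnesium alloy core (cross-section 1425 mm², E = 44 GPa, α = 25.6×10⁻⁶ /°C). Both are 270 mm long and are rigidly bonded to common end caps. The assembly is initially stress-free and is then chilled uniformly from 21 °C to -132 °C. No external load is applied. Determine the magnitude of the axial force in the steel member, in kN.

P ≈ 116 kN (compressive in the steel)

Equilibrium of a rigid end plate with no external load gives equal and opposite internal forces ±P in the two members. Since α_{magnesium alloy} > α_{steel}, cooling drives the magnesium alloy into tension and the steel into compression.
Setting the final lengths equal and cancelling L: (α₁ − α₂)ΔT = P/(A₁E₁) + P/(A₂E₂).
|α₁ − α₂|·ΔT = 14.4×10⁻⁶ × 153 = 0.002203.
1/(A₁E₁) + 1/(A₂E₂) = 1/(1675×200×10³) + 1/(1425×44×10³) = 1.893×10⁻⁸ N⁻¹.
P = 0.002203 / 1.893×10⁻⁸ = 116400 N = 116.4 kN.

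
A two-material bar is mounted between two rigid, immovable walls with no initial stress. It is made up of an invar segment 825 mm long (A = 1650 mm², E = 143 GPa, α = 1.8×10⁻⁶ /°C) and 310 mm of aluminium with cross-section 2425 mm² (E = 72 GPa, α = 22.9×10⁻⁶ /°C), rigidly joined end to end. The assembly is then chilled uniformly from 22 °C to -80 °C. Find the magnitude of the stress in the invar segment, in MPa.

σ ≈ 101 MPa (tensile)

Free thermal contraction of the whole bar: Σ αᵢΔT Lᵢ = 1.8×10⁻⁶×102×825 + 22.9×10⁻⁶×102×310 = 0.8756 mm.
Since the ends are fixed, an axial force P builds up, equal in every segment, with P · Σ Lᵢ/(AᵢEᵢ) = δ_free.
Σ Lᵢ/(AᵢEᵢ) = 825/(1650×143×10³) + 310/(2425×72×10³) = 5.272×10⁻⁶ mm/N.
So P = 0.8756 / 5.272×10⁻⁶ = 166.1 kN, tensile.
σ_{invar} = P / A = 166100 / 1650 = 100.7 MPa.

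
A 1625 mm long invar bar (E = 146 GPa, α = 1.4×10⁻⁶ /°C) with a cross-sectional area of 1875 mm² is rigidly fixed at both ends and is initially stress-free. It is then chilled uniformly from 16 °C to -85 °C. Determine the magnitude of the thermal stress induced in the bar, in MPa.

The supports are rigid, so the total axial strain is zero. The restrained thermal strain is ε = αΔT = 1.4×10⁻⁶ × 101 = 141.4×10⁻⁶.
Hence σ = E·αΔT = 146×10³ × 141.4×10⁻⁶ = 20.64 MPa, tensile.

σ ≈ 20.6 MPa (tensile)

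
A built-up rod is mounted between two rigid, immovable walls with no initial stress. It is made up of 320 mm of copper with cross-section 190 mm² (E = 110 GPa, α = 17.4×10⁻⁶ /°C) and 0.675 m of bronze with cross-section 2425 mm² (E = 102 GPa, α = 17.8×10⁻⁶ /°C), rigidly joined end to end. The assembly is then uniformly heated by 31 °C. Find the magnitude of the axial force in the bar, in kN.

With the walls removed the bar would change length by δ_free = Σ αᵢΔT Lᵢ = 17.4×10⁻⁶×31×320 + 17.8×10⁻⁶×31×675 = 0.5451 mm.
The walls prevent any net length change, so an axial force P (same in every segment) develops. Compatibility: P · Σ Lᵢ/(AᵢEᵢ) = δ_free.
The series flexibility is Σ Lᵢ/(AᵢEᵢ) = 320/(190×110×10³) + 675/(2425×102×10³) = 1.804×10⁻⁵ mm/N.
Hence P = δ_free / Σ(L/AE) = 0.5451/1.804×10⁻⁵ = 30.21 kN (compressive).

P ≈ 30.2 kN (compressive)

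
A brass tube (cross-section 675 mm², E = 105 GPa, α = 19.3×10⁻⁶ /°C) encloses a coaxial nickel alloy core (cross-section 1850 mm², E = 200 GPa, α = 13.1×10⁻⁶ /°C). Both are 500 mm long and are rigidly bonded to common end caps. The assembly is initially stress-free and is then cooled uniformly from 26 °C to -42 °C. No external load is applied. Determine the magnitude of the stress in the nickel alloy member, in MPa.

Both members must finish at the same length. With the larger α, the brass tends to over-contract; the plates restrain it, putting the brass in tension and the nickel alloy in compression. With no external load the two internal forces are equal and opposite, magnitude P.
Compatibility of the two members (thermal + elastic change equal): (α₁ − α₂)ΔT = P·[1/(A₁E₁) + 1/(A₂E₂)].
|α₁ − α₂|·ΔT = 6.2×10⁻⁶ × 68 = 0.0004216.
1/(A₁E₁) + 1/(A₂E₂) = 1/(675×105×10³) + 1/(1850×200×10³) = 1.681×10⁻⁸ N⁻¹.
So P = 0.0004216 / 1.681×10⁻⁸ = 25.08 kN.
σ_{nickel alloy} = P/A₂ = 25080/1850 = 13.56 MPa, compressive.

σ ≈ 13.6 MPa (compressive)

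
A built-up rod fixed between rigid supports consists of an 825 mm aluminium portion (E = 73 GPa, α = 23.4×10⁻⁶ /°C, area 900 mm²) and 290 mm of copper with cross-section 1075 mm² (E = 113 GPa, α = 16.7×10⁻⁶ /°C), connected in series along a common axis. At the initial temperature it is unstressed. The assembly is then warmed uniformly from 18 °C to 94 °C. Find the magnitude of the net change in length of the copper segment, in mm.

If the supports were absent, the total length change would be Σ αᵢΔT Lᵢ = 23.4×10⁻⁶×76×825 + 16.7×10⁻⁶×76×290 = 1.835 mm.
The rigid supports impose zero overall length change; the single axial force P common to all segments must satisfy P Σ Lᵢ/(AᵢEᵢ) = δ_free.
The series flexibility is Σ Lᵢ/(AᵢEᵢ) = 825/(900×73×10³) + 290/(1075×113×10³) = 1.494×10⁻⁵ mm/N.
So P = 1.835 / 1.494×10⁻⁵ = 122.8 kN, compressive.
For the copper segment, free thermal change = 16.7×10⁻⁶×76×290 = 0.3681 mm and elastic change from P = 122800×290/(1075×113×10³) = 0.2932 mm; these oppose, so the net change is 0.0749 mm (segment lengthens).

|ΔL| ≈ 0.0749 mm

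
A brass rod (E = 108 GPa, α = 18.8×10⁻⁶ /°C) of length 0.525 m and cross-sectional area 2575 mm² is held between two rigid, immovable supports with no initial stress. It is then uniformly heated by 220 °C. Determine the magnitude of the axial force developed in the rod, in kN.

P ≈ 1150 kN (compressive)

Full restraint means ε = 0, so the stress is σ = EαΔT = 108×10³ × 18.8×10⁻⁶ × 220 = 446.7 MPa.
Then P = σA = 446.7 × 2575 mm² = 1150 kN, compressive.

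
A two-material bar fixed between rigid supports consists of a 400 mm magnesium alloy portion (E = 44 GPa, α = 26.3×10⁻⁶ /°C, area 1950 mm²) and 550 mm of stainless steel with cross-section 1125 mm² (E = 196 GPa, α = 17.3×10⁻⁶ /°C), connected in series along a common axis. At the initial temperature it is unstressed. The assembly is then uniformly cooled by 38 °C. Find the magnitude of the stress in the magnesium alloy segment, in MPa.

Free thermal contraction of the whole bar: Σ αᵢΔT Lᵢ = 26.3×10⁻⁶×38×400 + 17.3×10⁻⁶×38×550 = 0.7613 mm.
The rigid supports impose zero overall length change; the single axial force P common to all segments must satisfy P Σ Lᵢ/(AᵢEᵢ) = δ_free.
Σ Lᵢ/(AᵢEᵢ) = 400/(1950×44×10³) + 550/(1125×196×10³) = 7.156×10⁻⁶ mm/N.
So P = 0.7613 / 7.156×10⁻⁶ = 106.4 kN, tensile.
σ_{magnesium alloy} = P / A = 106400 / 1950 = 54.56 MPa.

σ ≈ 54.6 MPa (tensile)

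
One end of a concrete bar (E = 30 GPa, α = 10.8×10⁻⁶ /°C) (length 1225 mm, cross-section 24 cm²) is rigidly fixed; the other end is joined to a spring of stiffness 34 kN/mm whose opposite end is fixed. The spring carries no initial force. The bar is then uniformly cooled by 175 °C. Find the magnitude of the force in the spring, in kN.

P ≈ 49.9 kN

The unrestrained thermal change is αΔT L = 10.8×10⁻⁶ × 175 × 1225 = 2.315 mm.
Let P be the tensile force in the spring. The bar extends elastically by PL/(AE) and the spring stretches by P/k; together these equal δ_free.
So P = δ_free / [L/(AE) + 1/k] = 2.315 / [ 1225/(2400×30×10³) + 1/(34×10³) ].
P = 2.315 / 4.643×10⁻⁵ = 49870 N.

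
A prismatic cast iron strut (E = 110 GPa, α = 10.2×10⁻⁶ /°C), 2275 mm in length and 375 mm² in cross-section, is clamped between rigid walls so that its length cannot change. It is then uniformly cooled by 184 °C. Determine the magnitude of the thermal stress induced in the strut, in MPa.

σ ≈ 206 MPa (tensile)

Because both ends are immovable the net strain is zero, and the suppressed thermal strain is αΔT = 10.2×10⁻⁶ × 184 = 1876.8×10⁻⁶.
The stress required to suppress this strain is σ = Eε = 110×10³ × 1876.8×10⁻⁶ = 206.4 MPa, tensile since the strut is trying to contract.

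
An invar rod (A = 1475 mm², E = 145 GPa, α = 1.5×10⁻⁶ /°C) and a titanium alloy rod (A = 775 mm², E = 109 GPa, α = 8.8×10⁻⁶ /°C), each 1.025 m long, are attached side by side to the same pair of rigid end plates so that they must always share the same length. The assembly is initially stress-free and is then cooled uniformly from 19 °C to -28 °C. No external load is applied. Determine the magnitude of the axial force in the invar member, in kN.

Equilibrium of a rigid end plate with no external load gives equal and opposite internal forces ±P in the two members. Since α_{titanium alloy} > α_{invar}, cooling drives the titanium alloy into tension and the invar into compression.
Compatibility of the two members (thermal + elastic change equal): (α₁ − α₂)ΔT = P·[1/(A₁E₁) + 1/(A₂E₂)].
|α₁ − α₂|·ΔT = 7.3×10⁻⁶ × 47 = 0.0003431.
1/(A₁E₁) + 1/(A₂E₂) = 1/(1475×145×10³) + 1/(775×109×10³) = 1.651×10⁻⁸ N⁻¹.
So P = 0.0003431 / 1.651×10⁻⁸ = 20.78 kN.

P ≈ 20.8 kN (compressive in the invar)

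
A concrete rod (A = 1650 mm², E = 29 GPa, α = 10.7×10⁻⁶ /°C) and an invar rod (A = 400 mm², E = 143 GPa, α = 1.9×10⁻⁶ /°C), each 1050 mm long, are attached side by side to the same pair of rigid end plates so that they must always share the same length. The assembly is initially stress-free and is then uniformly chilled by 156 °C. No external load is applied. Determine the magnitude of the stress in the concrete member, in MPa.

σ ≈ 21.7 MPa (tensile)

The concrete has the larger α, so on cooling it would change length more than the invar if both were free. The rigid plates force a common final length, so the concrete is put into tension and the invar into compression, with equal and opposite forces P (no external load).
Equating the net (thermal + elastic) strains gives |α₁ − α₂|·ΔT = P·[1/(A₁E₁) + 1/(A₂E₂)].
|α₁ − α₂|·ΔT = 8.8×10⁻⁶ × 156 = 0.001373.
1/(A₁E₁) + 1/(A₂E₂) = 1/(1650×29×10³) + 1/(400×143×10³) = 3.838×10⁻⁸ N⁻¹.
So P = 0.001373 / 3.838×10⁻⁸ = 35.77 kN.
σ_{concrete} = P/A₁ = 35770/1650 = 21.68 MPa, tensile.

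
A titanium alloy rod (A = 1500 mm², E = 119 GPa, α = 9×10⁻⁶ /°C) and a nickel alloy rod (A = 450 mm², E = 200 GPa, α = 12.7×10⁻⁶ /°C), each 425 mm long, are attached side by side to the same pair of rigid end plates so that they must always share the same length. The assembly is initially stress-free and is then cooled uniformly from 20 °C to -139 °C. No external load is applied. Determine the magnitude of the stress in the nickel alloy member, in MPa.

Both members must finish at the same length. With the larger α, the nickel alloy tends to over-contract; the plates restrain it, putting the nickel alloy in tension and the titanium alloy in compression. With no external load the two internal forces are equal and opposite, magnitude P.
Compatibility of the two members (thermal + elastic change equal): (α₁ − α₂)ΔT = P·[1/(A₁E₁) + 1/(A₂E₂)].
|α₁ − α₂|·ΔT = 3.7×10⁻⁶ × 159 = 0.0005883.
1/(A₁E₁) + 1/(A₂E₂) = 1/(1500×119×10³) + 1/(450×200×10³) = 1.671×10⁻⁸ N⁻¹.
So P = 0.0005883 / 1.671×10⁻⁸ = 35.2 kN.
σ_{nickel alloy} = P/A₂ = 35200/450 = 78.22 MPa, tensile.

σ ≈ 78.2 MPa (tensile)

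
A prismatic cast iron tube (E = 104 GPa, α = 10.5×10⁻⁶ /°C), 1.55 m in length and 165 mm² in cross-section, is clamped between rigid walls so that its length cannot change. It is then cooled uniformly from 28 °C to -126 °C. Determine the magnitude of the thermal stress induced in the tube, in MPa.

The supports are rigid, so the total axial strain is zero. The restrained thermal strain is ε = αΔT = 10.5×10⁻⁶ × 154 = 1617×10⁻⁶.
Hence σ = E·αΔT = 104×10³ × 1617×10⁻⁶ = 168.2 MPa, tensile.

σ ≈ 168 MPa (tensile)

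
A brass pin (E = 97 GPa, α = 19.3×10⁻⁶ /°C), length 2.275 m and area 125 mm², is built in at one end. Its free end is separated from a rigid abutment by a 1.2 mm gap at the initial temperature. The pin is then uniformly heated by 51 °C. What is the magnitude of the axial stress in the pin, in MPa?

σ ≈ 44.3 MPa (compressive)

Free thermal elongation = αΔT L = 19.3×10⁻⁶ × 51 × 2275 = 2.239 mm.
This exceeds the 1.2 mm gap, so the wall pushes back. The portion of expansion that must be recovered elastically is δ_free − gap = 2.239 − 1.2 = 1.039 mm.
So σ = E(δ_free − g)/L = 97×10³ × 1.039/2275 = 44.31 MPa.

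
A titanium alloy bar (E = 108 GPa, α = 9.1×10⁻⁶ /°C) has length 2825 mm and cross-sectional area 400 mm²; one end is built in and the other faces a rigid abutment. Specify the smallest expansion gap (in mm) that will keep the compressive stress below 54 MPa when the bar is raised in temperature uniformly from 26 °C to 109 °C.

With no wall the bar would lengthen by αΔT L = 9.1×10⁻⁶ × 83 × 2825 = 2.134 mm.
At the allowable stress the elastic shortening the wall may impose is σL/E = 54 × 2825 / (108×10³) = 1.413 mm.
The gap must absorb the remainder: g_min = 2.134 − 1.413 = 0.7212 mm.

g ≈ 0.721 mm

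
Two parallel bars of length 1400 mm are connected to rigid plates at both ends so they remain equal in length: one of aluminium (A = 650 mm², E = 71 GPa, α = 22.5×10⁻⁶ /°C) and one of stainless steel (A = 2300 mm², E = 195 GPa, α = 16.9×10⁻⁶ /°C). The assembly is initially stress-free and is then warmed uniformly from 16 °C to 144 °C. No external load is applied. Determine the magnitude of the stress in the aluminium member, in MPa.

σ ≈ 46.1 MPa (compressive)

The aluminium has the larger α, so on heating it would change length more than the stainless steel if both were free. The rigid plates force a common final length, so the aluminium is put into compression and the stainless steel into tension, with equal and opposite forces P (no external load).
Setting the final lengths equal and cancelling L: (α₁ − α₂)ΔT = P/(A₁E₁) + P/(A₂E₂).
|α₁ − α₂|·ΔT = 5.6×10⁻⁶ × 128 = 0.0007168.
1/(A₁E₁) + 1/(A₂E₂) = 1/(650×71×10³) + 1/(2300×195×10³) = 2.39×10⁻⁸ N⁻¹.
P = 0.0007168 / 2.39×10⁻⁸ = 29990 N = 29.99 kN.
σ_{aluminium} = P/A₁ = 29990/650 = 46.14 MPa, compressive.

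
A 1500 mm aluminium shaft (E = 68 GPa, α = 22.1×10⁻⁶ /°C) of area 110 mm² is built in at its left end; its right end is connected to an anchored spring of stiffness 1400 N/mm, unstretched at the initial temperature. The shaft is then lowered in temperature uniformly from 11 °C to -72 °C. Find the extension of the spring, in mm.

Free thermal contraction: δ_free = αΔT L = 22.1×10⁻⁶ × 83 × 1500 = 2.751 mm.
With a force P in the spring, the elastic change of the shaft is PL/(AE) and that of the spring is P/k; compatibility requires their sum to equal δ_free.
So P = δ_free / [L/(AE) + 1/k] = 2.751 / [ 1500/(110×68×10³) + 1/(1400) ].
P = 2.751 / 0.0009148 = 3008 N.
Spring extension = P/k = 3008/(1400) = 2.148 mm.

δ ≈ 2.15 mm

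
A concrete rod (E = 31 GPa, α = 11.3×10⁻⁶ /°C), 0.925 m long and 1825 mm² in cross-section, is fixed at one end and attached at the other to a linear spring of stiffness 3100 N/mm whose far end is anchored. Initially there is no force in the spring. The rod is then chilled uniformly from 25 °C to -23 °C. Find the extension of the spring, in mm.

Free thermal contraction: δ_free = αΔT L = 11.3×10⁻⁶ × 48 × 925 = 0.5017 mm.
With a force P in the spring, the elastic change of the rod is PL/(AE) and that of the spring is P/k; compatibility requires their sum to equal δ_free.
P [ L/(AE) + 1/k ] = δ_free → P [ 925/(1825×31×10³) + 1/(3100) ] = 0.5017.
P = 0.5017 / 0.0003389 = 1480 N.
Spring extension = P/k = 1480/(3100) = 0.4775 mm.

δ ≈ 0.478 mm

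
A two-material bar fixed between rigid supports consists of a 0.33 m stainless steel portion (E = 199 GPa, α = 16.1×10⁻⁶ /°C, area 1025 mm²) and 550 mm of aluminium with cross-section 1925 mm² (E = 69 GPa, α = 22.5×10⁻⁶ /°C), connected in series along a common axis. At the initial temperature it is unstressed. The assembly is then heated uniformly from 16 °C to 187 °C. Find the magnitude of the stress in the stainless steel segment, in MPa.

σ ≈ 512 MPa (compressive)

If the supports were absent, the total length change would be Σ αᵢΔT Lᵢ = 16.1×10⁻⁶×171×330 + 22.5×10⁻⁶×171×550 = 3.025 mm.
The walls prevent any net length change, so an axial force P (same in every segment) develops. Compatibility: P · Σ Lᵢ/(AᵢEᵢ) = δ_free.
Σ Lᵢ/(AᵢEᵢ) = 330/(1025×199×10³) + 550/(1925×69×10³) = 5.759×10⁻⁶ mm/N.
Hence P = δ_free / Σ(L/AE) = 3.025/5.759×10⁻⁶ = 525.2 kN (compressive).
σ_{stainless steel} = P / A = 525200 / 1025 = 512.4 MPa.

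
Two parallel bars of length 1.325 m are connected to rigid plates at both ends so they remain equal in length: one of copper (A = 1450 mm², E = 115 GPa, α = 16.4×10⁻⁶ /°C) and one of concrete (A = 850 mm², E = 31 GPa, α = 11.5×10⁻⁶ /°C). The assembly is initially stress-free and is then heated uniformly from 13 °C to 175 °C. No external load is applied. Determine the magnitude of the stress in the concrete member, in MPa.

σ ≈ 21.2 MPa (tensile)

Equilibrium of a rigid end plate with no external load gives equal and opposite internal forces ±P in the two members. Since α_{copper} > α_{concrete}, heating drives the copper into compression and the concrete into tension.
Setting the final lengths equal and cancelling L: (α₁ − α₂)ΔT = P/(A₁E₁) + P/(A₂E₂).
|α₁ − α₂|·ΔT = 4.9×10⁻⁶ × 162 = 0.0007938.
1/(A₁E₁) + 1/(A₂E₂) = 1/(1450×115×10³) + 1/(850×31×10³) = 4.395×10⁻⁸ N⁻¹.
P = 0.0007938 / 4.395×10⁻⁸ = 18060 N = 18.06 kN.
σ_{concrete} = P/A₂ = 18060/850 = 21.25 MPa, tensile.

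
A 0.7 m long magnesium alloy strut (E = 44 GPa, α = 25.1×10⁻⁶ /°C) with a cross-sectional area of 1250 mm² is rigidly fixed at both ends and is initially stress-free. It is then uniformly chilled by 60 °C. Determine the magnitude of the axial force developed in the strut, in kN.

The ends cannot move, so σ = EαΔT = 44×10³ × 25.1×10⁻⁶ × 60 = 66.26 MPa.
P = AEαΔT = 1250 × 44×10³ × 25.1×10⁻⁶ × 60 = 82.83 kN (tensile).

P ≈ 82.8 kN (tensile)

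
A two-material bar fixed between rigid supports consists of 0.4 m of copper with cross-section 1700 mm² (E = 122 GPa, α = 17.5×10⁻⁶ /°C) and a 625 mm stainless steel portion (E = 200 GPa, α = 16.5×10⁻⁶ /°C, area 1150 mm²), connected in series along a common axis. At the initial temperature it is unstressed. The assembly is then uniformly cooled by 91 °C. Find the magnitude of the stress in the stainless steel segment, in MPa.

If the supports were absent, the total length change would be Σ αᵢΔT Lᵢ = 17.5×10⁻⁶×91×400 + 16.5×10⁻⁶×91×625 = 1.575 mm.
The walls prevent any net length change, so an axial force P (same in every segment) develops. Compatibility: P · Σ Lᵢ/(AᵢEᵢ) = δ_free.
The series flexibility is Σ Lᵢ/(AᵢEᵢ) = 400/(1700×122×10³) + 625/(1150×200×10³) = 4.646×10⁻⁶ mm/N.
P = 1.575 / 4.646×10⁻⁶ = 339100 N = 339.1 kN, tensile.
σ_{stainless steel} = P / A = 339100 / 1150 = 294.9 MPa.

σ ≈ 295 MPa (tensile)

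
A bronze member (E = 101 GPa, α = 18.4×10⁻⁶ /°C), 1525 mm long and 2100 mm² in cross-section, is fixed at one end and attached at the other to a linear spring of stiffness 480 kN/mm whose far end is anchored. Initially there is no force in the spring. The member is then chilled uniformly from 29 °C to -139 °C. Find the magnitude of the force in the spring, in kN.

Free thermal contraction: δ_free = αΔT L = 18.4×10⁻⁶ × 168 × 1525 = 4.714 mm.
With a force P in the spring, the elastic change of the member is PL/(AE) and that of the spring is P/k; compatibility requires their sum to equal δ_free.
So P = δ_free / [L/(AE) + 1/k] = 4.714 / [ 1525/(2100×101×10³) + 1/(480×10³) ].
P = 4.714 / 9.273×10⁻⁶ = 508300 N.

P ≈ 508 kN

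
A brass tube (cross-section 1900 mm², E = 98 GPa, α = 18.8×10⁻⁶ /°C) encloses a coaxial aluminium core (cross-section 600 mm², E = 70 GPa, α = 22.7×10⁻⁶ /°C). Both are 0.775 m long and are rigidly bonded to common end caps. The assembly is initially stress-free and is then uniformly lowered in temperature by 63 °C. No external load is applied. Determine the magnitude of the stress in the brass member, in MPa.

Equilibrium of a rigid end plate with no external load gives equal and opposite internal forces ±P in the two members. Since α_{aluminium} > α_{brass}, cooling drives the aluminium into tension and the brass into compression.
Equating the net (thermal + elastic) strains gives |α₁ − α₂|·ΔT = P·[1/(A₁E₁) + 1/(A₂E₂)].
|α₁ − α₂|·ΔT = 3.9×10⁻⁶ × 63 = 0.0002457.
1/(A₁E₁) + 1/(A₂E₂) = 1/(1900×98×10³) + 1/(600×70×10³) = 2.918×10⁻⁸ N⁻¹.
So P = 0.0002457 / 2.918×10⁻⁸ = 8.42 kN.
σ_{brass} = P/A₁ = 8420/1900 = 4.432 MPa, compressive.

σ ≈ 4.43 MPa (compressive)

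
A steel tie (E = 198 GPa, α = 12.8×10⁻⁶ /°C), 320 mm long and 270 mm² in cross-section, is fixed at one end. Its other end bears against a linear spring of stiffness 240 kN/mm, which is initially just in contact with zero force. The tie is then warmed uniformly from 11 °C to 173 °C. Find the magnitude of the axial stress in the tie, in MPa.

σ ≈ 242 MPa (compressive)

If the spring were absent the tie would lengthen by αΔT L = 12.8×10⁻⁶ × 162 × 320 = 0.6636 mm.
Let P be the compressive force at the spring. The tie shortens elastically by PL/(AE) and the spring compresses by P/k; together these equal δ_free.
So P = δ_free / [L/(AE) + 1/k] = 0.6636 / [ 320/(270×198×10³) + 1/(240×10³) ].
P = 0.6636 / 1.015×10⁻⁵ = 65360 N.
σ = P/A = 65360/270 = 242.1 MPa.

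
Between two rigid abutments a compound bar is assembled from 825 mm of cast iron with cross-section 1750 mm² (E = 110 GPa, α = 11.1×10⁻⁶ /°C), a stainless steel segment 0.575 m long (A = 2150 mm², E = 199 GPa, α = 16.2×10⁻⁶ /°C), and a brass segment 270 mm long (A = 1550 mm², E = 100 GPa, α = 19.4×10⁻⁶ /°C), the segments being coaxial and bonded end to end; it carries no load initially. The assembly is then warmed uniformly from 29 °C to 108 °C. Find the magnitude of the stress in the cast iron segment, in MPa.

If the supports were absent, the total length change would be Σ αᵢΔT Lᵢ = 11.1×10⁻⁶×79×825 + 16.2×10⁻⁶×79×575 + 19.4×10⁻⁶×79×270 = 1.873 mm.
The rigid supports impose zero overall length change; the single axial force P common to all segments must satisfy P Σ Lᵢ/(AᵢEᵢ) = δ_free.
The series flexibility is Σ Lᵢ/(AᵢEᵢ) = 825/(1750×110×10³) + 575/(2150×199×10³) + 270/(1550×100×10³) = 7.372×10⁻⁶ mm/N.
Hence P = δ_free / Σ(L/AE) = 1.873/7.372×10⁻⁶ = 254.1 kN (compressive).
σ_{cast iron} = P / A = 254100 / 1750 = 145.2 MPa.

σ ≈ 145 MPa (compressive)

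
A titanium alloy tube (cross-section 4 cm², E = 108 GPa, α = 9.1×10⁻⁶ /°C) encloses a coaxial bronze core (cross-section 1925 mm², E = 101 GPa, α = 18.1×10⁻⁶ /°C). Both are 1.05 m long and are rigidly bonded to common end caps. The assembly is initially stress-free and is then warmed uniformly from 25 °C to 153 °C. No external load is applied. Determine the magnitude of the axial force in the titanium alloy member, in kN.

Equilibrium of a rigid end plate with no external load gives equal and opposite internal forces ±P in the two members. Since α_{bronze} > α_{titanium alloy}, heating drives the bronze into compression and the titanium alloy into tension.
Equating the net (thermal + elastic) strains gives |α₁ − α₂|·ΔT = P·[1/(A₁E₁) + 1/(A₂E₂)].
|α₁ − α₂|·ΔT = 9×10⁻⁶ × 128 = 0.001152.
1/(A₁E₁) + 1/(A₂E₂) = 1/(400×108×10³) + 1/(1925×101×10³) = 2.829×10⁻⁸ N⁻¹.
P = 0.001152 / 2.829×10⁻⁸ = 40720 N = 40.72 kN.

P ≈ 40.7 kN (tensile in the titanium alloy)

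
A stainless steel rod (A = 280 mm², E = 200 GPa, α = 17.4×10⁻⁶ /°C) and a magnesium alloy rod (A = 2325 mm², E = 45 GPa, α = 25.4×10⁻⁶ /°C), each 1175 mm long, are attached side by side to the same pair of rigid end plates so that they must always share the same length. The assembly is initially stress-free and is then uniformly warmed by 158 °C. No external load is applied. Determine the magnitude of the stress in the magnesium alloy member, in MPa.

σ ≈ 19.8 MPa (compressive)

Equilibrium of a rigid end plate with no external load gives equal and opposite internal forces ±P in the two members. Since α_{magnesium alloy} > α_{stainless steel}, heating drives the magnesium alloy into compression and the stainless steel into tension.
Equating the net (thermal + elastic) strains gives |α₁ − α₂|·ΔT = P·[1/(A₁E₁) + 1/(A₂E₂)].
|α₁ − α₂|·ΔT = 8×10⁻⁶ × 158 = 0.001264.
1/(A₁E₁) + 1/(A₂E₂) = 1/(280×200×10³) + 1/(2325×45×10³) = 2.742×10⁻⁸ N⁻¹.
P = 0.001264 / 2.742×10⁻⁸ = 46110 N = 46.11 kN.
σ_{magnesium alloy} = P/A₂ = 46110/2325 = 19.83 MPa, compressive.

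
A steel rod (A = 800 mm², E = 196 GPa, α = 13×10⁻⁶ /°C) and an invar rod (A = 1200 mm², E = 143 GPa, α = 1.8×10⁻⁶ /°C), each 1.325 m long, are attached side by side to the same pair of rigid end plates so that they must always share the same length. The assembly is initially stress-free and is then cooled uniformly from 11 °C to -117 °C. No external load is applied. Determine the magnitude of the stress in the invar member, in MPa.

Both members must finish at the same length. With the larger α, the steel tends to over-contract; the plates restrain it, putting the steel in tension and the invar in compression. With no external load the two internal forces are equal and opposite, magnitude P.
Setting the final lengths equal and cancelling L: (α₁ − α₂)ΔT = P/(A₁E₁) + P/(A₂E₂).
|α₁ − α₂|·ΔT = 11.2×10⁻⁶ × 128 = 0.001434.
1/(A₁E₁) + 1/(A₂E₂) = 1/(800×196×10³) + 1/(1200×143×10³) = 1.221×10⁻⁸ N⁻¹.
So P = 0.001434 / 1.221×10⁻⁸ = 117.5 kN.
σ_{invar} = P/A₂ = 117500/1200 = 97.88 MPa, compressive.

σ ≈ 97.9 MPa (compressive)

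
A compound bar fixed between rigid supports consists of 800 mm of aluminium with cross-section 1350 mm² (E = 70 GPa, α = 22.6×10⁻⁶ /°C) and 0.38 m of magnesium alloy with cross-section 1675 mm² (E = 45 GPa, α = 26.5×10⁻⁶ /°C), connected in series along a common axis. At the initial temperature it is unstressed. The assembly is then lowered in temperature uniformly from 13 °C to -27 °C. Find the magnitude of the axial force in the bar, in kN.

P ≈ 83.4 kN (tensile)

Free thermal contraction of the whole bar: Σ αᵢΔT Lᵢ = 22.6×10⁻⁶×40×800 + 26.5×10⁻⁶×40×380 = 1.126 mm.
The walls prevent any net length change, so an axial force P (same in every segment) develops. Compatibility: P · Σ Lᵢ/(AᵢEᵢ) = δ_free.
The series flexibility is Σ Lᵢ/(AᵢEᵢ) = 800/(1350×70×10³) + 380/(1675×45×10³) = 1.351×10⁻⁵ mm/N.
P = 1.126 / 1.351×10⁻⁵ = 83360 N = 83.36 kN, tensile.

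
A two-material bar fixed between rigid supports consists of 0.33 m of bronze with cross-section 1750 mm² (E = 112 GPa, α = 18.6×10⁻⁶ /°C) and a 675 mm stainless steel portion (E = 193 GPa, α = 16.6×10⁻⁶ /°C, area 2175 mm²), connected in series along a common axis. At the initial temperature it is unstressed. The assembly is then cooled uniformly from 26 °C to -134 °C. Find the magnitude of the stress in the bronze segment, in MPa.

σ ≈ 482 MPa (tensile)

If the supports were absent, the total length change would be Σ αᵢΔT Lᵢ = 18.6×10⁻⁶×160×330 + 16.6×10⁻⁶×160×675 = 2.775 mm.
The rigid supports impose zero overall length change; the single axial force P common to all segments must satisfy P Σ Lᵢ/(AᵢEᵢ) = δ_free.
The series flexibility is Σ Lᵢ/(AᵢEᵢ) = 330/(1750×112×10³) + 675/(2175×193×10³) = 3.292×10⁻⁶ mm/N.
Hence P = δ_free / Σ(L/AE) = 2.775/3.292×10⁻⁶ = 843 kN (tensile).
σ_{bronze} = P / A = 843000 / 1750 = 481.7 MPa.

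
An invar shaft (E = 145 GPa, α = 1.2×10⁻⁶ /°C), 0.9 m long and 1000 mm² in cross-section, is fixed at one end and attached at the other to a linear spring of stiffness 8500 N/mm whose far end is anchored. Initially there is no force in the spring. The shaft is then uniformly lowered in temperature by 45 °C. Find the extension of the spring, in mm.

δ ≈ 0.0462 mm

If the spring were absent the shaft would shorten by αΔT L = 1.2×10⁻⁶ × 45 × 900 = 0.0486 mm.
With a force P in the spring, the elastic change of the shaft is PL/(AE) and that of the spring is P/k; compatibility requires their sum to equal δ_free.
P [ L/(AE) + 1/k ] = δ_free → P [ 900/(1000×145×10³) + 1/(8500) ] = 0.0486.
P = 0.0486 / 0.0001239 = 392.4 N.
Spring extension = P/k = 392.4/(8500) = 0.04616 mm.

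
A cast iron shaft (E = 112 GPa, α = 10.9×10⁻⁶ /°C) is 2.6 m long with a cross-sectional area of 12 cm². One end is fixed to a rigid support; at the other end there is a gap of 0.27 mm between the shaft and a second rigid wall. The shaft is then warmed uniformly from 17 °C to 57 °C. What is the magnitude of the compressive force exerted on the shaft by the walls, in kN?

Unrestrained expansion: δ_free = αΔT L = 10.9×10⁻⁶ × 40 × 2600 = 1.134 mm.
After closing the 0.27 mm clearance, 1.134 − 0.27 = 0.8636 mm of expansion remains to be suppressed by the wall.
So σ = E(δ_free − g)/L = 112×10³ × 0.8636/2600 = 37.2 MPa.
Force on the wall = σA = 37.2 × 1200 mm² = 44.64 kN.

P ≈ 44.6 kN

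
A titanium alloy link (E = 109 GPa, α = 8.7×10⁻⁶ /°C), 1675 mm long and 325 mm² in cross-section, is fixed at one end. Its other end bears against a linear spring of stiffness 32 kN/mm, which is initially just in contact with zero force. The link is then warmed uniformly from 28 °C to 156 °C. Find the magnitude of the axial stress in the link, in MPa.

σ ≈ 73.1 MPa (compressive)

Free thermal expansion: δ_free = αΔT L = 8.7×10⁻⁶ × 128 × 1675 = 1.865 mm.
With a force P in the spring, the elastic change of the link is PL/(AE) and that of the spring is P/k; compatibility requires their sum to equal δ_free.
P [ L/(AE) + 1/k ] = δ_free → P [ 1675/(325×109×10³) + 1/(32×10³) ] = 1.865.
P = 1.865 / 7.853×10⁻⁵ = 23750 N.
σ = P/A = 23750/325 = 73.08 MPa.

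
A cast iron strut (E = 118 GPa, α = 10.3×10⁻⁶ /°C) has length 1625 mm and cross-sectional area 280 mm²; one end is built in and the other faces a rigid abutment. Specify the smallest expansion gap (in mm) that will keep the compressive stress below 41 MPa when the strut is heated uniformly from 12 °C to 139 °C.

g ≈ 1.56 mm

With no wall the strut would lengthen by αΔT L = 10.3×10⁻⁶ × 127 × 1625 = 2.126 mm.
At the allowable stress the elastic shortening the wall may impose is σL/E = 41 × 1625 / (118×10³) = 0.5646 mm.
So the gap has to take up the difference, g_min = δ_free − σL/E = 2.126 − 0.5646 = 1.561 mm.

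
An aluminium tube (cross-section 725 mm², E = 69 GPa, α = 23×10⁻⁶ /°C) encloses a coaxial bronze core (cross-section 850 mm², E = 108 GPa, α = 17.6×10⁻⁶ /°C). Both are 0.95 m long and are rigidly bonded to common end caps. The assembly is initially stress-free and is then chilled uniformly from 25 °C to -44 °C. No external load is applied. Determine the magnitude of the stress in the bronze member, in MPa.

The aluminium has the larger α, so on cooling it would change length more than the bronze if both were free. The rigid plates force a common final length, so the aluminium is put into tension and the bronze into compression, with equal and opposite forces P (no external load).
Compatibility of the two members (thermal + elastic change equal): (α₁ − α₂)ΔT = P·[1/(A₁E₁) + 1/(A₂E₂)].
|α₁ − α₂|·ΔT = 5.4×10⁻⁶ × 69 = 0.0003726.
1/(A₁E₁) + 1/(A₂E₂) = 1/(725×69×10³) + 1/(850×108×10³) = 3.088×10⁻⁸ N⁻¹.
P = 0.0003726 / 3.088×10⁻⁸ = 12060 N = 12.06 kN.
σ_{bronze} = P/A₂ = 12060/850 = 14.19 MPa, compressive.

σ ≈ 14.2 MPa (compressive)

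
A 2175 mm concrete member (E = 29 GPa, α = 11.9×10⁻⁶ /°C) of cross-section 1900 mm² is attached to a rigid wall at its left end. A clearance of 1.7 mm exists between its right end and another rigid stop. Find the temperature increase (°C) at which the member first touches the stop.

ΔT ≈ 65.7 °C

Contact occurs when the free expansion equals the gap: αΔT L = 1.7 mm.
So ΔT = g/(αL) = 1.7/(11.9×10⁻⁶ × 2175) = 65.68 °C.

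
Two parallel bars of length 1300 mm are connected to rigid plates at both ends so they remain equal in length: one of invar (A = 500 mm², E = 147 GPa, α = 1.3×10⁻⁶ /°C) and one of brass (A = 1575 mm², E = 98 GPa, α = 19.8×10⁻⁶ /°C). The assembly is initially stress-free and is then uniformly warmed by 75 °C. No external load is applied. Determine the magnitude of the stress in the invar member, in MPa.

σ ≈ 138 MPa (tensile)

Both members must finish at the same length. With the larger α, the brass tends to over-expand; the plates restrain it, putting the brass in compression and the invar in tension. With no external load the two internal forces are equal and opposite, magnitude P.
Compatibility of the two members (thermal + elastic change equal): (α₁ − α₂)ΔT = P·[1/(A₁E₁) + 1/(A₂E₂)].
|α₁ − α₂|·ΔT = 18.5×10⁻⁶ × 75 = 0.001387.
1/(A₁E₁) + 1/(A₂E₂) = 1/(500×147×10³) + 1/(1575×98×10³) = 2.008×10⁻⁸ N⁻¹.
P = 0.001387 / 2.008×10⁻⁸ = 69080 N = 69.08 kN.
σ_{invar} = P/A₁ = 69080/500 = 138.2 MPa, tensile.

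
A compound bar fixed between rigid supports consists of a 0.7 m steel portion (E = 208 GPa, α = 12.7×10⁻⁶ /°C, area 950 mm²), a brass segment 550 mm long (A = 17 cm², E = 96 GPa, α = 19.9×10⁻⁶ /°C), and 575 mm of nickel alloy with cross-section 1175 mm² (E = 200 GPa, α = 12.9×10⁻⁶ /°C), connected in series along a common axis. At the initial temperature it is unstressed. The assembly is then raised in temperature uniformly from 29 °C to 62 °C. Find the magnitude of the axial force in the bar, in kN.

P ≈ 96.1 kN (compressive)

Free thermal expansion of the whole bar: Σ αᵢΔT Lᵢ = 12.7×10⁻⁶×33×700 + 19.9×10⁻⁶×33×550 + 12.9×10⁻⁶×33×575 = 0.8993 mm.
The walls prevent any net length change, so an axial force P (same in every segment) develops. Compatibility: P · Σ Lᵢ/(AᵢEᵢ) = δ_free.
Σ Lᵢ/(AᵢEᵢ) = 700/(950×208×10³) + 550/(1700×96×10³) + 575/(1175×200×10³) = 9.359×10⁻⁶ mm/N.
P = 0.8993 / 9.359×10⁻⁶ = 96090 N = 96.09 kN, compressive.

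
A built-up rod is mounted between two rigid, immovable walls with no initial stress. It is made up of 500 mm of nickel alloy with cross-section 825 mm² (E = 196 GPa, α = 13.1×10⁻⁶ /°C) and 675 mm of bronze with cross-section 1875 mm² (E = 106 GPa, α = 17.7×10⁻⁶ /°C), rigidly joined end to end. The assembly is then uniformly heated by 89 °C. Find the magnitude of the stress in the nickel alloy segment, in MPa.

σ ≈ 308 MPa (compressive)

If the supports were absent, the total length change would be Σ αᵢΔT Lᵢ = 13.1×10⁻⁶×89×500 + 17.7×10⁻⁶×89×675 = 1.646 mm.
The walls prevent any net length change, so an axial force P (same in every segment) develops. Compatibility: P · Σ Lᵢ/(AᵢEᵢ) = δ_free.
The series flexibility is Σ Lᵢ/(AᵢEᵢ) = 500/(825×196×10³) + 675/(1875×106×10³) = 6.488×10⁻⁶ mm/N.
Hence P = δ_free / Σ(L/AE) = 1.646/6.488×10⁻⁶ = 253.7 kN (compressive).
σ_{nickel alloy} = P / A = 253700 / 825 = 307.5 MPa.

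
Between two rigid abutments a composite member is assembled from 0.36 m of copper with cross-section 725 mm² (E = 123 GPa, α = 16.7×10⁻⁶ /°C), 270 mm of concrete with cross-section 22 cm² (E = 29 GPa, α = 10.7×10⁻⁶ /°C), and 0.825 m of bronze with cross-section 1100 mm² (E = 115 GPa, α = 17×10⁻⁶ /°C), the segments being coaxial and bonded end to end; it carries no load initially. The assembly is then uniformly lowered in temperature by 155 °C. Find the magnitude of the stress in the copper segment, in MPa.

σ ≈ 331 MPa (tensile)

If the supports were absent, the total length change would be Σ αᵢΔT Lᵢ = 16.7×10⁻⁶×155×360 + 10.7×10⁻⁶×155×270 + 17×10⁻⁶×155×825 = 3.554 mm.
The rigid supports impose zero overall length change; the single axial force P common to all segments must satisfy P Σ Lᵢ/(AᵢEᵢ) = δ_free.
The series flexibility is Σ Lᵢ/(AᵢEᵢ) = 360/(725×123×10³) + 270/(2200×29×10³) + 825/(1100×115×10³) = 1.479×10⁻⁵ mm/N.
So P = 3.554 / 1.479×10⁻⁵ = 240.3 kN, tensile.
σ_{copper} = P / A = 240300 / 725 = 331.4 MPa.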